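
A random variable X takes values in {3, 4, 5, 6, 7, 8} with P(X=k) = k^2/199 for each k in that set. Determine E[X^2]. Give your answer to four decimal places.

43.9950

E[X^2] = Σ x^2·P(X=x)
 = 9·9/199 + 16·16/199 + 25·25/199 + 36·36/199 + 49·49/199 + 64·64/199
 = 81/199 + 256/199 + 625/199 + 1296/199 + 2401/199 + 4096/199
 = 8755/199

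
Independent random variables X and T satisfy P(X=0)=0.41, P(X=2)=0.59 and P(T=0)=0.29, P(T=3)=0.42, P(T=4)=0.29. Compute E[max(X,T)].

E[max(X,T)] = Σ_x Σ_t max(x,t) · P(X=x)P(T=t)
 = 0·0.1189 + 3·0.1722 + 4·0.1189 + 2·0.1711 + 3·0.2478 + 4·0.1711
 = 0 + 0.5166 + 0.4756 + 0.3422 + 0.7434 + 0.6844
 = 2.7622

2.7622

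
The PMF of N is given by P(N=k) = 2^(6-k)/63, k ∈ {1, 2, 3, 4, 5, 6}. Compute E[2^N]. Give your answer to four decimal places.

E[2^N] = Σ 2^n·P(N=n)
 = 2·32/63 + 4·16/63 + 8·8/63 + 16·4/63 + 32·2/63 + 64·1/63
 = 64/63 + 64/63 + 64/63 + 64/63 + 64/63 + 64/63
 = 128/21

6.0952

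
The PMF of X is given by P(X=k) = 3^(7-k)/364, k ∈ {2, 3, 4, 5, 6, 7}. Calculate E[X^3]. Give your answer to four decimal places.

E[X^3] = Σ x^3·P(X=x)
 = 8·243/364 + 27·81/364 + 64·27/364 + 125·9/364 + 216·3/364 + 343·1/364
 = 486/91 + 2187/364 + 432/91 + 1125/364 + 162/91 + 49/52
 = 7975/364

21.9093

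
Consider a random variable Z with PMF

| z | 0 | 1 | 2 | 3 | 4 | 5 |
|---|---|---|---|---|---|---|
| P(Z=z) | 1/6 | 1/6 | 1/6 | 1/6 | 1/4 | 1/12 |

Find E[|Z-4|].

E[|Z-4|] = Σ |z-4|·P(Z=z)
 = 4·1/6 + 3·1/6 + 2·1/6 + 1·1/6 + 0·1/4 + 1·1/12
 = 2/3 + 1/2 + 1/3 + 1/6 + 0 + 1/12
 = 7/4

1.75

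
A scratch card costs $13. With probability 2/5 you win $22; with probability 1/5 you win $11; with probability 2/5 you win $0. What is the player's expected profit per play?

E[payout] = 22·2/5 + 11·1/5 + 0·2/5
 = 44/5 + 11/5 + 0
 = 11
Net = 11 - 13 = -2

-2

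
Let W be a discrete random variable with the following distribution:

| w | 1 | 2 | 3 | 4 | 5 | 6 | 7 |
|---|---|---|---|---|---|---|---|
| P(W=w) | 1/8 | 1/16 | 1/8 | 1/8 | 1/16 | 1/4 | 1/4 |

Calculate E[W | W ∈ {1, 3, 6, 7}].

P(W ∈ {1, 3, 6, 7}) = 1/8 + 1/8 + 1/4 + 1/4 = 3/4.
E[W | W ∈ {1, 3, 6, 7}] = [1·1/8 + 3·1/8 + 6·1/4 + 7·1/4] / (3/4)
 = 15/4 / (3/4)
 = 5

5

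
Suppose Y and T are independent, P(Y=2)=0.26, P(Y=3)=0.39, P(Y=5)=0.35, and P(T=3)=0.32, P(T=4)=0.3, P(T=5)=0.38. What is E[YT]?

13.9664

E[YT] = Σ_y Σ_t yt · P(Y=y)P(T=t)
 = 6·0.0832 + 8·0.078 + 10·0.0988 + 9·0.1248 + 12·0.117 + 15·0.1482 + 15·0.112 + 20·0.105 + 25·0.133
 = 0.4992 + 0.624 + 0.988 + 1.1232 + 1.404 + 2.223 + 1.68 + 2.1 + 3.325
 = 13.9664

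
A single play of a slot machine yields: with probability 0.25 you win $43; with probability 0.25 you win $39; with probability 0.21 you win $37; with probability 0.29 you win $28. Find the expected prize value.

E[payout] = 43·0.25 + 39·0.25 + 37·0.21 + 28·0.29
 = 10.75 + 9.75 + 7.77 + 8.12
 = 36.39

36.39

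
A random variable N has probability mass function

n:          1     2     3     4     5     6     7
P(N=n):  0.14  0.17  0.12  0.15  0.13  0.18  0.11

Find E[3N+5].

16.82

E[3N+5] = Σ (3n+5)·P(N=n)
 = 8·0.14 + 11·0.17 + 14·0.12 + 17·0.15 + 20·0.13 + 23·0.18 + 26·0.11
 = 1.12 + 1.87 + 1.68 + 2.55 + 2.6 + 4.14 + 2.86
 = 16.82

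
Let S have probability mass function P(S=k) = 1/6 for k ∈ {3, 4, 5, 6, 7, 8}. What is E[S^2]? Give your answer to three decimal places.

E[S^2] = Σ s^2·P(S=s)
 = 9·1/6 + 16·1/6 + 25·1/6 + 36·1/6 + 49·1/6 + 64·1/6
 = 3/2 + 8/3 + 25/6 + 6 + 49/6 + 32/3
 = 199/6

33.167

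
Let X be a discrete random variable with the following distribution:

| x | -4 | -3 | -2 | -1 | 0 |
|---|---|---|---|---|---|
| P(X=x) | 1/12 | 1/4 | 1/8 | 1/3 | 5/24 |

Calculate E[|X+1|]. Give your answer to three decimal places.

1.083

E[|X+1|] = Σ |x+1|·P(X=x)
 = 3·1/12 + 2·1/4 + 1·1/8 + 0·1/3 + 1·5/24
 = 1/4 + 1/2 + 1/8 + 0 + 5/24
 = 13/12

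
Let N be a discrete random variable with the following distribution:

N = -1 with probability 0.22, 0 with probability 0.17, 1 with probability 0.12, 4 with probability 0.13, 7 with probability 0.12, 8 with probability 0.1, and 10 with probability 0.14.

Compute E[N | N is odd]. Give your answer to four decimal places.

1.6087

P(N is odd) = 0.22 + 0.12 + 0.12 = 0.46.
E[N | N is odd] = [(-1)·0.22 + 1·0.12 + 7·0.12] / 0.46
 = 0.74 / 0.46
 = 37/23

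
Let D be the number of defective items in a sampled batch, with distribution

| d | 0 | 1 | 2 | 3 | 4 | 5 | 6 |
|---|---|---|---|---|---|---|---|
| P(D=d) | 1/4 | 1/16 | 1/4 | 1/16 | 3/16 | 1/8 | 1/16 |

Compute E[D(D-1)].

E[D(D-1)] = Σ d(d-1)·P(D=d)
 = 0·1/4 + 0·1/16 + 2·1/4 + 6·1/16 + 12·3/16 + 20·1/8 + 30·1/16
 = 0 + 0 + 1/2 + 3/8 + 9/4 + 5/2 + 15/8
 = 15/2

7.5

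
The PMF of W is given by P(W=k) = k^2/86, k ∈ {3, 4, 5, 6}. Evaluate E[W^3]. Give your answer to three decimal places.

141.488

E[W^3] = Σ w^3·P(W=w)
 = 27·9/86 + 64·8/43 + 125·25/86 + 216·18/43
 = 243/86 + 512/43 + 3125/86 + 3888/43
 = 6084/43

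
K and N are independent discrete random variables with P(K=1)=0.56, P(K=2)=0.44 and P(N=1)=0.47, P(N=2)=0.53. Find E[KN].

2.2032

E[KN] = Σ_k Σ_n kn · P(K=k)P(N=n)
 = 1·0.2632 + 2·0.2968 + 2·0.2068 + 4·0.2332
 = 0.2632 + 0.5936 + 0.4136 + 0.9328
 = 2.2032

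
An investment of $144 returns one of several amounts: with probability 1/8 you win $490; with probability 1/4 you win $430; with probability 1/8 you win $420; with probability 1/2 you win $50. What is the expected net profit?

E[payout] = 490·1/8 + 430·1/4 + 420·1/8 + 50·1/2
 = 245/4 + 215/2 + 105/2 + 25
 = 985/4
Net = 985/4 - 144 = 409/4

102.25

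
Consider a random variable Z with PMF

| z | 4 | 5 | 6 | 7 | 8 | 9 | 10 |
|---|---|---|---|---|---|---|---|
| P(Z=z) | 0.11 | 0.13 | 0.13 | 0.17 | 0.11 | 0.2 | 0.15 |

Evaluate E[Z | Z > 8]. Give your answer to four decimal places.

P(Z > 8) = 0.2 + 0.15 = 0.35.
E[Z | Z > 8] = [9·0.2 + 10·0.15] / 0.35
 = 3.3 / 0.35
 = 66/7

9.4286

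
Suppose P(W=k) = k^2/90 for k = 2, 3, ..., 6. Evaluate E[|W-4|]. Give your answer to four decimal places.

E[|W-4|] = Σ |w-4|·P(W=w)
 = 2·2/45 + 1·1/10 + 0·8/45 + 1·5/18 + 2·2/5
 = 4/45 + 1/10 + 0 + 5/18 + 4/5
 = 19/15

1.2667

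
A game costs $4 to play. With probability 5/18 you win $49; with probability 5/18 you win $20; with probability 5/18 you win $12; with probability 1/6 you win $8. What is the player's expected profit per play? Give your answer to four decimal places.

E[payout] = 49·5/18 + 20·5/18 + 12·5/18 + 8·1/6
 = 245/18 + 50/9 + 10/3 + 4/3
 = 143/6
Net = 143/6 - 4 = 119/6

19.8333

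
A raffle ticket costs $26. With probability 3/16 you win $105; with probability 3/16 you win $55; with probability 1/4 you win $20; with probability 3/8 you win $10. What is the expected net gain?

E[payout] = 105·3/16 + 55·3/16 + 20·1/4 + 10·3/8
 = 315/16 + 165/16 + 5 + 15/4
 = 155/4
Net = 155/4 - 26 = 51/4

12.75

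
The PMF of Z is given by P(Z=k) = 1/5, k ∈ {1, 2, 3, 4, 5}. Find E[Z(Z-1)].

8

E[Z(Z-1)] = Σ z(z-1)·P(Z=z)
 = 0·1/5 + 2·1/5 + 6·1/5 + 12·1/5 + 20·1/5
 = 0 + 2/5 + 6/5 + 12/5 + 4
 = 8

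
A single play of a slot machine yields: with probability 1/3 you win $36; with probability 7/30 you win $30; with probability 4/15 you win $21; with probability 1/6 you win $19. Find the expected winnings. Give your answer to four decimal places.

27.7667

E[payout] = 36·1/3 + 30·7/30 + 21·4/15 + 19·1/6
 = 12 + 7 + 28/5 + 19/6
 = 833/30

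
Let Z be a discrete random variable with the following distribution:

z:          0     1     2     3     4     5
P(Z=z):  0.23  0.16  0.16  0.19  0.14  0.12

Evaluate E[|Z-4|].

2.03

E[|Z-4|] = Σ |z-4|·P(Z=z)
 = 4·0.23 + 3·0.16 + 2·0.16 + 1·0.19 + 0·0.14 + 1·0.12
 = 0.92 + 0.48 + 0.32 + 0.19 + 0 + 0.12
 = 2.03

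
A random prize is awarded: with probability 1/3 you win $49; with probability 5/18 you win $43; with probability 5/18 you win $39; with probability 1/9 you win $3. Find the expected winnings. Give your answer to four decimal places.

E[payout] = 49·1/3 + 43·5/18 + 39·5/18 + 3·1/9
 = 49/3 + 215/18 + 65/6 + 1/3
 = 355/9

39.4444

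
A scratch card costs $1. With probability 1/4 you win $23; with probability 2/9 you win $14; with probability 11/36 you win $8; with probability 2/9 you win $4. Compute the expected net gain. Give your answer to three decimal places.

E[payout] = 23·1/4 + 14·2/9 + 8·11/36 + 4·2/9
 = 23/4 + 28/9 + 22/9 + 8/9
 = 439/36
Net = 439/36 - 1 = 403/36

11.194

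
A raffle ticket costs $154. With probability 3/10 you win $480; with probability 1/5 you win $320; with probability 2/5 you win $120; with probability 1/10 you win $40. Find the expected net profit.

106

E[payout] = 480·3/10 + 320·1/5 + 120·2/5 + 40·1/10
 = 144 + 64 + 48 + 4
 = 260
Net = 260 - 154 = 106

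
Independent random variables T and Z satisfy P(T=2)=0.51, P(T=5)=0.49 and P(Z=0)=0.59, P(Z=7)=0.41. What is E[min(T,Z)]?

1.4227

E[min(T,Z)] = Σ_t Σ_z min(t,z) · P(T=t)P(Z=z)
 = 0·0.3009 + 2·0.2091 + 0·0.2891 + 5·0.2009
 = 0 + 0.4182 + 0 + 1.0045
 = 1.4227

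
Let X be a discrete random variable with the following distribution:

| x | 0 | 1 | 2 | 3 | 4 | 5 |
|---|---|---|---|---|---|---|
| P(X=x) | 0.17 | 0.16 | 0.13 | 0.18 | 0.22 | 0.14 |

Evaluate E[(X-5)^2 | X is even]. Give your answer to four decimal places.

P(X is even) = 0.17 + 0.13 + 0.22 = 0.52.
E[(X-5)^2 | X is even] = [25·0.17 + 9·0.13 + 1·0.22] / 0.52
 = 5.64 / 0.52
 = 141/13

10.8462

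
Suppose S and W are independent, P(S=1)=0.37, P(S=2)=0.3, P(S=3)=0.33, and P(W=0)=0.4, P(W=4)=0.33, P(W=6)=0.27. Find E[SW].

5.7624

E[SW] = Σ_s Σ_w sw · P(S=s)P(W=w)
 = 0·0.148 + 4·0.1221 + 6·0.0999 + 0·0.12 + 8·0.099 + 12·0.081 + 0·0.132 + 12·0.1089 + 18·0.0891
 = 0 + 0.4884 + 0.5994 + 0 + 0.792 + 0.972 + 0 + 1.3068 + 1.6038
 = 5.7624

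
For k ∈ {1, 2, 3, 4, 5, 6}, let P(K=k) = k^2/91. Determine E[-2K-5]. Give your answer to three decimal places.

-14.692

E[-2K-5] = Σ (-2k-5)·P(K=k)
 = (-7)·1/91 + (-9)·4/91 + (-11)·9/91 + (-13)·16/91 + (-15)·25/91 + (-17)·36/91
 = (-1/13) + (-36/91) + (-99/91) + (-16/7) + (-375/91) + (-612/91)
 = -191/13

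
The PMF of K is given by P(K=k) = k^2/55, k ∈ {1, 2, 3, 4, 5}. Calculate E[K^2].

17.8

E[K^2] = Σ k^2·P(K=k)
 = 1·1/55 + 4·4/55 + 9·9/55 + 16·16/55 + 25·5/11
 = 1/55 + 16/55 + 81/55 + 256/55 + 125/11
 = 89/5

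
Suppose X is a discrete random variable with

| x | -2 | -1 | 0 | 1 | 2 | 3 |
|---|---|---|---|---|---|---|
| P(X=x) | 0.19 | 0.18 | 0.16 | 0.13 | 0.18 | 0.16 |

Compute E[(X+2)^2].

E[(X+2)^2] = Σ (x+2)^2·P(X=x)
 = 0·0.19 + 1·0.18 + 4·0.16 + 9·0.13 + 16·0.18 + 25·0.16
 = 0 + 0.18 + 0.64 + 1.17 + 2.88 + 4
 = 8.87

8.87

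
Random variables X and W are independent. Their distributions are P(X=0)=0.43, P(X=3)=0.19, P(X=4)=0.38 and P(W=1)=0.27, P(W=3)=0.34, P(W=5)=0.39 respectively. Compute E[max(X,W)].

E[max(X,W)] = Σ_x Σ_w max(x,w) · P(X=x)P(W=w)
 = 1·0.1161 + 3·0.1462 + 5·0.1677 + 3·0.0513 + 3·0.0646 + 5·0.0741 + 4·0.1026 + 4·0.1292 + 5·0.1482
 = 0.1161 + 0.4386 + 0.8385 + 0.1539 + 0.1938 + 0.3705 + 0.4104 + 0.5168 + 0.741
 = 3.7796

3.7796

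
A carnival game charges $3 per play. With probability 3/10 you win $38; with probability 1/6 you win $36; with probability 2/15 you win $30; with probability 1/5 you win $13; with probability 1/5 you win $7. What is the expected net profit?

E[payout] = 38·3/10 + 36·1/6 + 30·2/15 + 13·1/5 + 7·1/5
 = 57/5 + 6 + 4 + 13/5 + 7/5
 = 127/5
Net = 127/5 - 3 = 112/5

22.4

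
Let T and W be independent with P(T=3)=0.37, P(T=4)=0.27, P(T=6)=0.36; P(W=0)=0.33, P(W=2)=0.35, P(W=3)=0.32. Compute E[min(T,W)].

E[min(T,W)] = Σ_t Σ_w min(t,w) · P(T=t)P(W=w)
 = 0·0.1221 + 2·0.1295 + 3·0.1184 + 0·0.0891 + 2·0.0945 + 3·0.0864 + 0·0.1188 + 2·0.126 + 3·0.1152
 = 0 + 0.259 + 0.3552 + 0 + 0.189 + 0.2592 + 0 + 0.252 + 0.3456
 = 1.66

1.66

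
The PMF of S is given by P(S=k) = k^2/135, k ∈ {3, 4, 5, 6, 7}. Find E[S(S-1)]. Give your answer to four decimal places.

E[S(S-1)] = Σ s(s-1)·P(S=s)
 = 6·1/15 + 12·16/135 + 20·5/27 + 30·4/15 + 42·49/135
 = 2/5 + 64/45 + 100/27 + 8 + 686/45
 = 3884/135

28.7704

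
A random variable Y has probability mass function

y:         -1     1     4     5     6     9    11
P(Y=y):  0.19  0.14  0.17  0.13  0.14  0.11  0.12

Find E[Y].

E[Y] = Σ y·P(Y=y)
 = (-1)·0.19 + 1·0.14 + 4·0.17 + 5·0.13 + 6·0.14 + 9·0.11 + 11·0.12
 = (-0.19) + 0.14 + 0.68 + 0.65 + 0.84 + 0.99 + 1.32
 = 4.43

4.43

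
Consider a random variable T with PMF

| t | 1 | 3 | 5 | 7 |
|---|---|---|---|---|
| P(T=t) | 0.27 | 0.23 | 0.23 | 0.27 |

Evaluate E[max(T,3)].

4.54

E[max(T,3)] = Σ max(t,3)·P(T=t)
 = 3·0.27 + 3·0.23 + 5·0.23 + 7·0.27
 = 0.81 + 0.69 + 1.15 + 1.89
 = 4.54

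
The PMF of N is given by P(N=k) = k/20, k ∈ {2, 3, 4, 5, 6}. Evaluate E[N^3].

113.7

E[N^3] = Σ n^3·P(N=n)
 = 8·1/10 + 27·3/20 + 64·1/5 + 125·1/4 + 216·3/10
 = 4/5 + 81/20 + 64/5 + 125/4 + 324/5
 = 1137/10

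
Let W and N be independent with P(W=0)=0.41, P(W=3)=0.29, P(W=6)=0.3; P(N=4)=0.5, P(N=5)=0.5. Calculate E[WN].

E[WN] = Σ_w Σ_n wn · P(W=w)P(N=n)
 = 0·0.205 + 0·0.205 + 12·0.145 + 15·0.145 + 24·0.15 + 30·0.15
 = 0 + 0 + 1.74 + 2.175 + 3.6 + 4.5
 = 12.015

12.015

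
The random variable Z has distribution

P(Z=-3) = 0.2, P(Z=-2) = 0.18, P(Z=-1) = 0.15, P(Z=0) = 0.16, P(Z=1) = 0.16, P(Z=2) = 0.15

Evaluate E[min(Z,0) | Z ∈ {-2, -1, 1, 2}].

-0.796875

P(Z ∈ {-2, -1, 1, 2}) = 0.18 + 0.15 + 0.16 + 0.15 = 0.64.
E[min(Z,0) | Z ∈ {-2, -1, 1, 2}] = [(-2)·0.18 + (-1)·0.15 + 0·0.16 + 0·0.15] / 0.64
 = -0.51 / 0.64
 = -51/64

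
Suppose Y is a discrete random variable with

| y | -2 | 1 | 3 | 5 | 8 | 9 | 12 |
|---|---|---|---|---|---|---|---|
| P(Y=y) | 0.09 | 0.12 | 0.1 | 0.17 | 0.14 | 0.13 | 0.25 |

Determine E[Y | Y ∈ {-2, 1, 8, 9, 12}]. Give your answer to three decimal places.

P(Y ∈ {-2, 1, 8, 9, 12}) = 0.09 + 0.12 + 0.14 + 0.13 + 0.25 = 0.73.
E[Y | Y ∈ {-2, 1, 8, 9, 12}] = [(-2)·0.09 + 1·0.12 + 8·0.14 + 9·0.13 + 12·0.25] / 0.73
 = 5.23 / 0.73
 = 523/73

7.164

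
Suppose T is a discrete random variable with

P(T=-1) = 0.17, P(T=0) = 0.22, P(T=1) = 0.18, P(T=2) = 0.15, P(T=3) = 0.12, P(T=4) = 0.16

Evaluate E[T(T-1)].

3.28

E[T(T-1)] = Σ t(t-1)·P(T=t)
 = 2·0.17 + 0·0.22 + 0·0.18 + 2·0.15 + 6·0.12 + 12·0.16
 = 0.34 + 0 + 0 + 0.3 + 0.72 + 1.92
 = 3.28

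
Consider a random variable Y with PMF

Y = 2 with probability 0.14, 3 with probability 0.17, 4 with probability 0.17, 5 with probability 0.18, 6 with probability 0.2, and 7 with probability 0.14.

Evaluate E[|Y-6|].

1.73

E[|Y-6|] = Σ |y-6|·P(Y=y)
 = 4·0.14 + 3·0.17 + 2·0.17 + 1·0.18 + 0·0.2 + 1·0.14
 = 0.56 + 0.51 + 0.34 + 0.18 + 0 + 0.14
 = 1.73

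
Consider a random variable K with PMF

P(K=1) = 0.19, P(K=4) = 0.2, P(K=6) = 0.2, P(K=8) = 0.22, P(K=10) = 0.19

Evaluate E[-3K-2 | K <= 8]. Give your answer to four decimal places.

-16.6296

P(K <= 8) = 0.19 + 0.2 + 0.2 + 0.22 = 0.81.
E[-3K-2 | K <= 8] = [(-5)·0.19 + (-14)·0.2 + (-20)·0.2 + (-26)·0.22] / 0.81
 = -13.47 / 0.81
 = -449/27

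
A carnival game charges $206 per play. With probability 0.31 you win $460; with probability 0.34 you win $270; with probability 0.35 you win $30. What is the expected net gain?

E[payout] = 460·0.31 + 270·0.34 + 30·0.35
 = 142.6 + 91.8 + 10.5
 = 244.9
Net = 244.9 - 206 = 38.9

38.9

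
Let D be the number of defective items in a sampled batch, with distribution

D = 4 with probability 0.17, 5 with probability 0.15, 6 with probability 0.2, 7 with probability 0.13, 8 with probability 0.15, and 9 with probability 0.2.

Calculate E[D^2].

45.84

E[D^2] = Σ d^2·P(D=d)
 = 16·0.17 + 25·0.15 + 36·0.2 + 49·0.13 + 64·0.15 + 81·0.2
 = 2.72 + 3.75 + 7.2 + 6.37 + 9.6 + 16.2
 = 45.84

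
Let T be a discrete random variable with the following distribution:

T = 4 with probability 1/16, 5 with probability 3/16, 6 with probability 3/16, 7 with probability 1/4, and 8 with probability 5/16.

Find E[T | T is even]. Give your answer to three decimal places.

6.889

P(T is even) = 1/16 + 3/16 + 5/16 = 9/16.
E[T | T is even] = [4·1/16 + 6·3/16 + 8·5/16] / (9/16)
 = 31/8 / (9/16)
 = 62/9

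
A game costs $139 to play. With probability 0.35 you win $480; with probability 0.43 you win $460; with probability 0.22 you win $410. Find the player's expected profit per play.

E[payout] = 480·0.35 + 460·0.43 + 410·0.22
 = 168 + 197.8 + 90.2
 = 456
Net = 456 - 139 = 317

317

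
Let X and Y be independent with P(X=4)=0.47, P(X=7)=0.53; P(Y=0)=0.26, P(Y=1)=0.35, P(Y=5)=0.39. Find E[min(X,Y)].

2.1167

E[min(X,Y)] = Σ_x Σ_y min(x,y) · P(X=x)P(Y=y)
 = 0·0.1222 + 1·0.1645 + 4·0.1833 + 0·0.1378 + 1·0.1855 + 5·0.2067
 = 0 + 0.1645 + 0.7332 + 0 + 0.1855 + 1.0335
 = 2.1167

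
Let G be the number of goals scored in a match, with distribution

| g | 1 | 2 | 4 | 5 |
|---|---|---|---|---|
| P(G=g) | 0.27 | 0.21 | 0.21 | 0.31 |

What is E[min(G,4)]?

2.77

E[min(G,4)] = Σ min(g,4)·P(G=g)
 = 1·0.27 + 2·0.21 + 4·0.21 + 4·0.31
 = 0.27 + 0.42 + 0.84 + 1.24
 = 2.77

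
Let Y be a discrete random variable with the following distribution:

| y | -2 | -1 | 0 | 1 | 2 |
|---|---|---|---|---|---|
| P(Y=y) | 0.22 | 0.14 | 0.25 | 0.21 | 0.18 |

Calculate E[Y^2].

E[Y^2] = Σ y^2·P(Y=y)
 = 4·0.22 + 1·0.14 + 0·0.25 + 1·0.21 + 4·0.18
 = 0.88 + 0.14 + 0 + 0.21 + 0.72
 = 1.95

1.95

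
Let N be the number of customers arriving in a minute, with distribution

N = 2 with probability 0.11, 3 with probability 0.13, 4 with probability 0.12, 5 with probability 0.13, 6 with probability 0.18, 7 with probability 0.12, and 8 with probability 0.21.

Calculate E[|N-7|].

2.08

E[|N-7|] = Σ |n-7|·P(N=n)
 = 5·0.11 + 4·0.13 + 3·0.12 + 2·0.13 + 1·0.18 + 0·0.12 + 1·0.21
 = 0.55 + 0.52 + 0.36 + 0.26 + 0.18 + 0 + 0.21
 = 2.08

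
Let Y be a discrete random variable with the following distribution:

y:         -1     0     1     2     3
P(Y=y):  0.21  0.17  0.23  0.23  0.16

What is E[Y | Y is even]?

1.15

P(Y is even) = 0.17 + 0.23 = 0.4.
E[Y | Y is even] = [0·0.17 + 2·0.23] / 0.4
 = 0.46 / 0.4
 = 23/20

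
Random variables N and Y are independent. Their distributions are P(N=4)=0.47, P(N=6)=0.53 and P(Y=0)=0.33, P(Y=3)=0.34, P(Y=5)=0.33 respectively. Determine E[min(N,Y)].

2.5149

E[min(N,Y)] = Σ_n Σ_y min(n,y) · P(N=n)P(Y=y)
 = 0·0.1551 + 3·0.1598 + 4·0.1551 + 0·0.1749 + 3·0.1802 + 5·0.1749
 = 0 + 0.4794 + 0.6204 + 0 + 0.5406 + 0.8745
 = 2.5149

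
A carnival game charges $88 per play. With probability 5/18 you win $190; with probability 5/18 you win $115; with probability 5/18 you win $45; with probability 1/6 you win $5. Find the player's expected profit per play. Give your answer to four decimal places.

10.0556

E[payout] = 190·5/18 + 115·5/18 + 45·5/18 + 5·1/6
 = 475/9 + 575/18 + 25/2 + 5/6
 = 1765/18
Net = 1765/18 - 88 = 181/18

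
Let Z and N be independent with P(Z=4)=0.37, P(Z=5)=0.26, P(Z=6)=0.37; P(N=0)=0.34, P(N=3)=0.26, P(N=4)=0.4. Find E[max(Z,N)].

5

E[max(Z,N)] = Σ_z Σ_n max(z,n) · P(Z=z)P(N=n)
 = 4·0.1258 + 4·0.0962 + 4·0.148 + 5·0.0884 + 5·0.0676 + 5·0.104 + 6·0.1258 + 6·0.0962 + 6·0.148
 = 0.5032 + 0.3848 + 0.592 + 0.442 + 0.338 + 0.52 + 0.7548 + 0.5772 + 0.888
 = 5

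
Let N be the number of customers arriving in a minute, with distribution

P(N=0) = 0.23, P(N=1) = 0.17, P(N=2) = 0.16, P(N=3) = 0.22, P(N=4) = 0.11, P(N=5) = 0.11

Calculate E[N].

E[N] = Σ n·P(N=n)
 = 0·0.23 + 1·0.17 + 2·0.16 + 3·0.22 + 4·0.11 + 5·0.11
 = 0 + 0.17 + 0.32 + 0.66 + 0.44 + 0.55
 = 2.14

2.14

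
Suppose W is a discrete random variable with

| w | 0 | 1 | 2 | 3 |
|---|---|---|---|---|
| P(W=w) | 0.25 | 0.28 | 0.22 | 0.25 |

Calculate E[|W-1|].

E[|W-1|] = Σ |w-1|·P(W=w)
 = 1·0.25 + 0·0.28 + 1·0.22 + 2·0.25
 = 0.25 + 0 + 0.22 + 0.5
 = 0.97

0.97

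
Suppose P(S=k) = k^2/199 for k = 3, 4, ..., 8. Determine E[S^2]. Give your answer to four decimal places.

E[S^2] = Σ s^2·P(S=s)
 = 9·9/199 + 16·16/199 + 25·25/199 + 36·36/199 + 49·49/199 + 64·64/199
 = 81/199 + 256/199 + 625/199 + 1296/199 + 2401/199 + 4096/199
 = 8755/199

43.9950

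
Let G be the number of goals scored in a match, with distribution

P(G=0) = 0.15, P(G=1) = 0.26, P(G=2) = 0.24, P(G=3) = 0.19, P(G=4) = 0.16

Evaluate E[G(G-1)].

3.54

E[G(G-1)] = Σ g(g-1)·P(G=g)
 = 0·0.15 + 0·0.26 + 2·0.24 + 6·0.19 + 12·0.16
 = 0 + 0 + 0.48 + 1.14 + 1.92
 = 3.54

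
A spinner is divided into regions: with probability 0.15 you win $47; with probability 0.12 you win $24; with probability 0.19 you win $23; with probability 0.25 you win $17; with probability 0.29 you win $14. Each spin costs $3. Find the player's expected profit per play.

19.61

E[payout] = 47·0.15 + 24·0.12 + 23·0.19 + 17·0.25 + 14·0.29
 = 7.05 + 2.88 + 4.37 + 4.25 + 4.06
 = 22.61
Net = 22.61 - 3 = 19.61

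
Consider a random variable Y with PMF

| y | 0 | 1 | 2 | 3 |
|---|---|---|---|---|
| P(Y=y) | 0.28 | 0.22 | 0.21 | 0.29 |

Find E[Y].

E[Y] = Σ y·P(Y=y)
 = 0·0.28 + 1·0.22 + 2·0.21 + 3·0.29
 = 0 + 0.22 + 0.42 + 0.87
 = 1.51

1.51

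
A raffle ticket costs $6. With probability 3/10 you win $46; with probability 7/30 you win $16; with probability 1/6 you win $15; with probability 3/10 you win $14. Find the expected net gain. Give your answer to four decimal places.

18.2333

E[payout] = 46·3/10 + 16·7/30 + 15·1/6 + 14·3/10
 = 69/5 + 56/15 + 5/2 + 21/5
 = 727/30
Net = 727/30 - 6 = 547/30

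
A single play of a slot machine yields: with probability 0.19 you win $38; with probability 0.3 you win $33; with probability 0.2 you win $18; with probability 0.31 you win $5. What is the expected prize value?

E[payout] = 38·0.19 + 33·0.3 + 18·0.2 + 5·0.31
 = 7.22 + 9.9 + 3.6 + 1.55
 = 22.27

22.27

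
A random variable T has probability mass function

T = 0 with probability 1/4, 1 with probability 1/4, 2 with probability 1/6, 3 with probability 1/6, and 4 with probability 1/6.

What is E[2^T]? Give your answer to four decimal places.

5.4167

E[2^T] = Σ 2^t·P(T=t)
 = 1·1/4 + 2·1/4 + 4·1/6 + 8·1/6 + 16·1/6
 = 1/4 + 1/2 + 2/3 + 4/3 + 8/3
 = 65/12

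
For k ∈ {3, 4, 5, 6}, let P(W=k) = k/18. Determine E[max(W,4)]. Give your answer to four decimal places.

E[max(W,4)] = Σ max(w,4)·P(W=w)
 = 4·1/6 + 4·2/9 + 5·5/18 + 6·1/3
 = 2/3 + 8/9 + 25/18 + 2
 = 89/18

4.9444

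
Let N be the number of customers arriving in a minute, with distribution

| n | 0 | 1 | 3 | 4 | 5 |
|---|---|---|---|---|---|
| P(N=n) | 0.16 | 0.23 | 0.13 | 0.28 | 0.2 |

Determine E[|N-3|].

E[|N-3|] = Σ |n-3|·P(N=n)
 = 3·0.16 + 2·0.23 + 0·0.13 + 1·0.28 + 2·0.2
 = 0.48 + 0.46 + 0 + 0.28 + 0.4
 = 1.62

1.62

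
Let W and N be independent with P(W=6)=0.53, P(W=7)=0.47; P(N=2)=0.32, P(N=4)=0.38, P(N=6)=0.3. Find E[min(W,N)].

E[min(W,N)] = Σ_w Σ_n min(w,n) · P(W=w)P(N=n)
 = 2·0.1696 + 4·0.2014 + 6·0.159 + 2·0.1504 + 4·0.1786 + 6·0.141
 = 0.3392 + 0.8056 + 0.954 + 0.3008 + 0.7144 + 0.846
 = 3.96

3.96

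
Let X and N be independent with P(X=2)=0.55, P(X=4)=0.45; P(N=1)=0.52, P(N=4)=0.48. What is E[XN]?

E[XN] = Σ_x Σ_n xn · P(X=x)P(N=n)
 = 2·0.286 + 8·0.264 + 4·0.234 + 16·0.216
 = 0.572 + 2.112 + 0.936 + 3.456
 = 7.076

7.076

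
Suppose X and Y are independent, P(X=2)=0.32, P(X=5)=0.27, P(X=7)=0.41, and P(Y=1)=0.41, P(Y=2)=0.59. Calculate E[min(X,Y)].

1.59

E[min(X,Y)] = Σ_x Σ_y min(x,y) · P(X=x)P(Y=y)
 = 1·0.1312 + 2·0.1888 + 1·0.1107 + 2·0.1593 + 1·0.1681 + 2·0.2419
 = 0.1312 + 0.3776 + 0.1107 + 0.3186 + 0.1681 + 0.4838
 = 1.59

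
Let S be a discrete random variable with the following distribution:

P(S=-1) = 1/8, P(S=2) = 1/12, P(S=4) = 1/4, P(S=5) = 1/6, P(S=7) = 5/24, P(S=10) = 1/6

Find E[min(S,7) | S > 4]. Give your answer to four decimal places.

6.3846

P(S > 4) = 1/6 + 5/24 + 1/6 = 13/24.
E[min(S,7) | S > 4] = [5·1/6 + 7·5/24 + 7·1/6] / (13/24)
 = 83/24 / (13/24)
 = 83/13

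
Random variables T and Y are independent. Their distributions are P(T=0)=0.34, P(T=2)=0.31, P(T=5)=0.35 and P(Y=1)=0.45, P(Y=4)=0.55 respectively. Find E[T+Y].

5.02

E[T+Y] = Σ_t Σ_y (t+y) · P(T=t)P(Y=y)
 = 1·0.153 + 4·0.187 + 3·0.1395 + 6·0.1705 + 6·0.1575 + 9·0.1925
 = 0.153 + 0.748 + 0.4185 + 1.023 + 0.945 + 1.7325
 = 5.02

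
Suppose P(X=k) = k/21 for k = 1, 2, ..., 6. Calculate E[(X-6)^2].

E[(X-6)^2] = Σ (x-6)^2·P(X=x)
 = 25·1/21 + 16·2/21 + 9·1/7 + 4·4/21 + 1·5/21 + 0·2/7
 = 25/21 + 32/21 + 9/7 + 16/21 + 5/21 + 0
 = 5

5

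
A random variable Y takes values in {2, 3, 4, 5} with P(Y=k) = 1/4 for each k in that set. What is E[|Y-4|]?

1

E[|Y-4|] = Σ |y-4|·P(Y=y)
 = 2·1/4 + 1·1/4 + 0·1/4 + 1·1/4
 = 1/2 + 1/4 + 0 + 1/4
 = 1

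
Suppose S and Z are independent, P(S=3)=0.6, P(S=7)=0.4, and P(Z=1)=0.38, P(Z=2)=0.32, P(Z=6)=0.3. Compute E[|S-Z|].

2.86

E[|S-Z|] = Σ_s Σ_z |s-z| · P(S=s)P(Z=z)
 = 2·0.228 + 1·0.192 + 3·0.18 + 6·0.152 + 5·0.128 + 1·0.12
 = 0.456 + 0.192 + 0.54 + 0.912 + 0.64 + 0.12
 = 2.86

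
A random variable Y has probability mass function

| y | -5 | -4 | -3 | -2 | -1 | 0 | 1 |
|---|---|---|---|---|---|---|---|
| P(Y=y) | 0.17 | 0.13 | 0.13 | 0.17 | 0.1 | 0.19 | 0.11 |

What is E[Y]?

E[Y] = Σ y·P(Y=y)
 = (-5)·0.17 + (-4)·0.13 + (-3)·0.13 + (-2)·0.17 + (-1)·0.1 + 0·0.19 + 1·0.11
 = (-0.85) + (-0.52) + (-0.39) + (-0.34) + (-0.1) + 0 + 0.11
 = -2.09

-2.09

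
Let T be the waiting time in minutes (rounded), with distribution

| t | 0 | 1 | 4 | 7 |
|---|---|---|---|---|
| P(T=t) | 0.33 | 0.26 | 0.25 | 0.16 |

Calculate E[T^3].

E[T^3] = Σ t^3·P(T=t)
 = 0·0.33 + 1·0.26 + 64·0.25 + 343·0.16
 = 0 + 0.26 + 16 + 54.88
 = 71.14

71.14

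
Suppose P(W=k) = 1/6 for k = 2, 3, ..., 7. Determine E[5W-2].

20.5

E[5W-2] = Σ (5w-2)·P(W=w)
 = 8·1/6 + 13·1/6 + 18·1/6 + 23·1/6 + 28·1/6 + 33·1/6
 = 4/3 + 13/6 + 3 + 23/6 + 14/3 + 11/2
 = 41/2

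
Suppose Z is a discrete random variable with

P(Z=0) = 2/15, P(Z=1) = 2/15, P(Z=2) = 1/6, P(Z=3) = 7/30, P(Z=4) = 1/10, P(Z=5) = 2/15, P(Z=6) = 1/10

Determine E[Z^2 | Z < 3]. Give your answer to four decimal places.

P(Z < 3) = 2/15 + 2/15 + 1/6 = 13/30.
E[Z^2 | Z < 3] = [0·2/15 + 1·2/15 + 4·1/6] / (13/30)
 = 4/5 / (13/30)
 = 24/13

1.8462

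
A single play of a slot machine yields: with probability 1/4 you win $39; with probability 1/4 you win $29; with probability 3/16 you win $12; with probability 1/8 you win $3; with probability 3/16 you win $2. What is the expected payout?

E[payout] = 39·1/4 + 29·1/4 + 12·3/16 + 3·1/8 + 2·3/16
 = 39/4 + 29/4 + 9/4 + 3/8 + 3/8
 = 20

20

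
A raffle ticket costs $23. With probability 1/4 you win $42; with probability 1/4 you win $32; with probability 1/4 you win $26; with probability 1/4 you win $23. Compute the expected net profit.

7.75

E[payout] = 42·1/4 + 32·1/4 + 26·1/4 + 23·1/4
 = 21/2 + 8 + 13/2 + 23/4
 = 123/4
Net = 123/4 - 23 = 31/4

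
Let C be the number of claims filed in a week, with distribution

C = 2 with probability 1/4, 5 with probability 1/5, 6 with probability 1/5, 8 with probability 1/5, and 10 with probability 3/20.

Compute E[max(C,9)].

9.15

E[max(C,9)] = Σ max(c,9)·P(C=c)
 = 9·1/4 + 9·1/5 + 9·1/5 + 9·1/5 + 10·3/20
 = 9/4 + 9/5 + 9/5 + 9/5 + 3/2
 = 183/20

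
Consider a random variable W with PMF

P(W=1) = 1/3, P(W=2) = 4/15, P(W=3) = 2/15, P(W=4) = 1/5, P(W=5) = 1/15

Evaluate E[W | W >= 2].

3.1

P(W >= 2) = 4/15 + 2/15 + 1/5 + 1/15 = 2/3.
E[W | W >= 2] = [2·4/15 + 3·2/15 + 4·1/5 + 5·1/15] / (2/3)
 = 31/15 / (2/3)
 = 31/10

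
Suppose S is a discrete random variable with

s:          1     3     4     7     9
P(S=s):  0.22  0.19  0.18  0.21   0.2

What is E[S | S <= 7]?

3.725

P(S <= 7) = 0.22 + 0.19 + 0.18 + 0.21 = 0.8.
E[S | S <= 7] = [1·0.22 + 3·0.19 + 4·0.18 + 7·0.21] / 0.8
 = 2.98 / 0.8
 = 149/40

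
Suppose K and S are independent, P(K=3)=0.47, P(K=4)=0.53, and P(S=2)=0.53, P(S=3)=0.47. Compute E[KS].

E[KS] = Σ_k Σ_s ks · P(K=k)P(S=s)
 = 6·0.2491 + 9·0.2209 + 8·0.2809 + 12·0.2491
 = 1.4946 + 1.9881 + 2.2472 + 2.9892
 = 8.7191

8.7191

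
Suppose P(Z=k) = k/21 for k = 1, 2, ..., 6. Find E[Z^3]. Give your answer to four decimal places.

E[Z^3] = Σ z^3·P(Z=z)
 = 1·1/21 + 8·2/21 + 27·1/7 + 64·4/21 + 125·5/21 + 216·2/7
 = 1/21 + 16/21 + 27/7 + 256/21 + 625/21 + 432/7
 = 325/3

108.3333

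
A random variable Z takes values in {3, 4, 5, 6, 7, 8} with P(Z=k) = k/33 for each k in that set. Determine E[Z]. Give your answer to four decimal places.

6.0303

E[Z] = Σ z·P(Z=z)
 = 3·1/11 + 4·4/33 + 5·5/33 + 6·2/11 + 7·7/33 + 8·8/33
 = 3/11 + 16/33 + 25/33 + 12/11 + 49/33 + 64/33
 = 199/33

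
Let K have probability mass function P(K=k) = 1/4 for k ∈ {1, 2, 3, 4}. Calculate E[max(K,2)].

2.75

E[max(K,2)] = Σ max(k,2)·P(K=k)
 = 2·1/4 + 2·1/4 + 3·1/4 + 4·1/4
 = 1/2 + 1/2 + 3/4 + 1
 = 11/4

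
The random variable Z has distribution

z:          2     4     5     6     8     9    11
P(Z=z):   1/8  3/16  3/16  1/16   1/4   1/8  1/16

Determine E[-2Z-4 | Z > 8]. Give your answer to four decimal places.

-23.3333

P(Z > 8) = 1/8 + 1/16 = 3/16.
E[-2Z-4 | Z > 8] = [(-22)·1/8 + (-26)·1/16] / (3/16)
 = -35/8 / (3/16)
 = -70/3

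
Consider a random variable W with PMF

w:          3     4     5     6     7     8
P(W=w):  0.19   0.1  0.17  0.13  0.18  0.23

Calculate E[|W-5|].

1.66

E[|W-5|] = Σ |w-5|·P(W=w)
 = 2·0.19 + 1·0.1 + 0·0.17 + 1·0.13 + 2·0.18 + 3·0.23
 = 0.38 + 0.1 + 0 + 0.13 + 0.36 + 0.69
 = 1.66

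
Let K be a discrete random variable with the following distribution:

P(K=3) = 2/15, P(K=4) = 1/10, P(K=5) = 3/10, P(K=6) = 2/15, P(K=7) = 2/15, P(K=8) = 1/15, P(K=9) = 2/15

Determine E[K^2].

E[K^2] = Σ k^2·P(K=k)
 = 9·2/15 + 16·1/10 + 25·3/10 + 36·2/15 + 49·2/15 + 64·1/15 + 81·2/15
 = 6/5 + 8/5 + 15/2 + 24/5 + 98/15 + 64/15 + 54/5
 = 367/10

36.7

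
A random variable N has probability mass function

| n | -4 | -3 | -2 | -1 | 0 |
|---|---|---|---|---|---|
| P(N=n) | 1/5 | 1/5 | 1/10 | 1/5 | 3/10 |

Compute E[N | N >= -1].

-0.4

P(N >= -1) = 1/5 + 3/10 = 1/2.
E[N | N >= -1] = [(-1)·1/5 + 0·3/10] / (1/2)
 = -1/5 / (1/2)
 = -2/5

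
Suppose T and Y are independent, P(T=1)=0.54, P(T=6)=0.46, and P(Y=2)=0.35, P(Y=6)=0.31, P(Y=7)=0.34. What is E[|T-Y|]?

2.928

E[|T-Y|] = Σ_t Σ_y |t-y| · P(T=t)P(Y=y)
 = 1·0.189 + 5·0.1674 + 6·0.1836 + 4·0.161 + 0·0.1426 + 1·0.1564
 = 0.189 + 0.837 + 1.1016 + 0.644 + 0 + 0.1564
 = 2.928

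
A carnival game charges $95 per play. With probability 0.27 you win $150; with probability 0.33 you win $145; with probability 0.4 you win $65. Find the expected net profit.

19.35

E[payout] = 150·0.27 + 145·0.33 + 65·0.4
 = 40.5 + 47.85 + 26
 = 114.35
Net = 114.35 - 95 = 19.35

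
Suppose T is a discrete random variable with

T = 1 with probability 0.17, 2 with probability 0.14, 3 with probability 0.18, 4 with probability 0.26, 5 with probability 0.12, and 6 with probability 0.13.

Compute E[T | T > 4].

5.52

P(T > 4) = 0.12 + 0.13 = 0.25.
E[T | T > 4] = [5·0.12 + 6·0.13] / 0.25
 = 1.38 / 0.25
 = 138/25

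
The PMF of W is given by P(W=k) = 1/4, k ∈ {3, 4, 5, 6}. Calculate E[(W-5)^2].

E[(W-5)^2] = Σ (w-5)^2·P(W=w)
 = 4·1/4 + 1·1/4 + 0·1/4 + 1·1/4
 = 1 + 1/4 + 0 + 1/4
 = 3/2

1.5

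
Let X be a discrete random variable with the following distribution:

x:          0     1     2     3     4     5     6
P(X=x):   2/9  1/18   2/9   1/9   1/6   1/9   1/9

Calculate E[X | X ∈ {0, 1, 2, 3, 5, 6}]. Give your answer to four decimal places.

P(X ∈ {0, 1, 2, 3, 5, 6}) = 2/9 + 1/18 + 2/9 + 1/9 + 1/9 + 1/9 = 5/6.
E[X | X ∈ {0, 1, 2, 3, 5, 6}] = [0·2/9 + 1·1/18 + 2·2/9 + 3·1/9 + 5·1/9 + 6·1/9] / (5/6)
 = 37/18 / (5/6)
 = 37/15

2.4667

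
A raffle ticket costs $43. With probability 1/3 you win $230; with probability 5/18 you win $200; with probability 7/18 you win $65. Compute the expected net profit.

114.5

E[payout] = 230·1/3 + 200·5/18 + 65·7/18
 = 230/3 + 500/9 + 455/18
 = 315/2
Net = 315/2 - 43 = 229/2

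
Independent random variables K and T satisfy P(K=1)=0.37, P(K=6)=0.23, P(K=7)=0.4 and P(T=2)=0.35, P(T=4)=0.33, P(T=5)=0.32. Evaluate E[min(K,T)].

E[min(K,T)] = Σ_k Σ_t min(k,t) · P(K=k)P(T=t)
 = 1·0.1295 + 1·0.1221 + 1·0.1184 + 2·0.0805 + 4·0.0759 + 5·0.0736 + 2·0.14 + 4·0.132 + 5·0.128
 = 0.1295 + 0.1221 + 0.1184 + 0.161 + 0.3036 + 0.368 + 0.28 + 0.528 + 0.64
 = 2.6506

2.6506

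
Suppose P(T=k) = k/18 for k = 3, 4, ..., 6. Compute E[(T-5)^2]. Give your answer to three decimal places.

1.222

E[(T-5)^2] = Σ (t-5)^2·P(T=t)
 = 4·1/6 + 1·2/9 + 0·5/18 + 1·1/3
 = 2/3 + 2/9 + 0 + 1/3
 = 11/9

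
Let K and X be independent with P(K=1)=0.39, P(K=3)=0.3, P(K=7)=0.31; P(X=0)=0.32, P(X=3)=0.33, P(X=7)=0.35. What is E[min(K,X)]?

E[min(K,X)] = Σ_k Σ_x min(k,x) · P(K=k)P(X=x)
 = 0·0.1248 + 1·0.1287 + 1·0.1365 + 0·0.096 + 3·0.099 + 3·0.105 + 0·0.0992 + 3·0.1023 + 7·0.1085
 = 0 + 0.1287 + 0.1365 + 0 + 0.297 + 0.315 + 0 + 0.3069 + 0.7595
 = 1.9436

1.9436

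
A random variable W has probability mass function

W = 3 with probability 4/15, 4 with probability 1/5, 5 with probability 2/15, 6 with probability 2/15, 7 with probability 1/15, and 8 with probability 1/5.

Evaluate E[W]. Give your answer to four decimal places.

5.1333

E[W] = Σ w·P(W=w)
 = 3·4/15 + 4·1/5 + 5·2/15 + 6·2/15 + 7·1/15 + 8·1/5
 = 4/5 + 4/5 + 2/3 + 4/5 + 7/15 + 8/5
 = 77/15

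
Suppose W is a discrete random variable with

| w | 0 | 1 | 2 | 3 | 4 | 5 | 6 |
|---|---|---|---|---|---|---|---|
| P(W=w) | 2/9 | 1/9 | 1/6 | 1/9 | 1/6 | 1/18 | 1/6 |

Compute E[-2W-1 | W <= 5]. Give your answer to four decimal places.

P(W <= 5) = 2/9 + 1/9 + 1/6 + 1/9 + 1/6 + 1/18 = 5/6.
E[-2W-1 | W <= 5] = [(-1)·2/9 + (-3)·1/9 + (-5)·1/6 + (-7)·1/9 + (-9)·1/6 + (-11)·1/18] / (5/6)
 = -77/18 / (5/6)
 = -77/15

-5.1333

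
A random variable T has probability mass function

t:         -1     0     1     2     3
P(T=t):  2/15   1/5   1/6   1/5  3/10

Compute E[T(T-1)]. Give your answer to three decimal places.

E[T(T-1)] = Σ t(t-1)·P(T=t)
 = 2·2/15 + 0·1/5 + 0·1/6 + 2·1/5 + 6·3/10
 = 4/15 + 0 + 0 + 2/5 + 9/5
 = 37/15

2.467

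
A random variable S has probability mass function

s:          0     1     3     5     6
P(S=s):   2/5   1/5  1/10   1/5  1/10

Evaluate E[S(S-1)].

E[S(S-1)] = Σ s(s-1)·P(S=s)
 = 0·2/5 + 0·1/5 + 6·1/10 + 20·1/5 + 30·1/10
 = 0 + 0 + 3/5 + 4 + 3
 = 38/5

7.6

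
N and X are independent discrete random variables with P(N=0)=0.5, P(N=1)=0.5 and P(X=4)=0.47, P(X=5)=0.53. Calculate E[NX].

2.265

E[NX] = Σ_n Σ_x nx · P(N=n)P(X=x)
 = 0·0.235 + 0·0.265 + 4·0.235 + 5·0.265
 = 0 + 0 + 0.94 + 1.325
 = 2.265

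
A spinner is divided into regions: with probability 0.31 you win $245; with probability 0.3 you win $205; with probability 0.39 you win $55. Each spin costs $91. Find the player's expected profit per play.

E[payout] = 245·0.31 + 205·0.3 + 55·0.39
 = 75.95 + 61.5 + 21.45
 = 158.9
Net = 158.9 - 91 = 67.9

67.9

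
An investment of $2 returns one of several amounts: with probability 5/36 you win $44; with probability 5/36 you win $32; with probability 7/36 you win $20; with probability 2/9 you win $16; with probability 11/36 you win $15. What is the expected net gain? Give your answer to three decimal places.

E[payout] = 44·5/36 + 32·5/36 + 20·7/36 + 16·2/9 + 15·11/36
 = 55/9 + 40/9 + 35/9 + 32/9 + 55/12
 = 271/12
Net = 271/12 - 2 = 247/12

20.583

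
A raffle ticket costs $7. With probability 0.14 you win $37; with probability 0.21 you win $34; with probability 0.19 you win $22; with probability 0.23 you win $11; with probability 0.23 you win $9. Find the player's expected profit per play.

E[payout] = 37·0.14 + 34·0.21 + 22·0.19 + 11·0.23 + 9·0.23
 = 5.18 + 7.14 + 4.18 + 2.53 + 2.07
 = 21.1
Net = 21.1 - 7 = 14.1

14.1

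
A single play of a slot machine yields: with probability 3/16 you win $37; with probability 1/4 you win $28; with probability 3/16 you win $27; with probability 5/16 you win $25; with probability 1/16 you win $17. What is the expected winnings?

E[payout] = 37·3/16 + 28·1/4 + 27·3/16 + 25·5/16 + 17·1/16
 = 111/16 + 7 + 81/16 + 125/16 + 17/16
 = 223/8

27.875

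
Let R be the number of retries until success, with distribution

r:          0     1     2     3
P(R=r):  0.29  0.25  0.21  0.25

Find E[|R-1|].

E[|R-1|] = Σ |r-1|·P(R=r)
 = 1·0.29 + 0·0.25 + 1·0.21 + 2·0.25
 = 0.29 + 0 + 0.21 + 0.5
 = 1

1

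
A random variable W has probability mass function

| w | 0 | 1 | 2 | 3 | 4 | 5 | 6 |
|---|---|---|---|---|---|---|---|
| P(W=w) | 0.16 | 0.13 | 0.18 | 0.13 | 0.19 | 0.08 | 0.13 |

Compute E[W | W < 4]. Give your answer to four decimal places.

P(W < 4) = 0.16 + 0.13 + 0.18 + 0.13 = 0.6.
E[W | W < 4] = [0·0.16 + 1·0.13 + 2·0.18 + 3·0.13] / 0.6
 = 0.88 / 0.6
 = 22/15

1.4667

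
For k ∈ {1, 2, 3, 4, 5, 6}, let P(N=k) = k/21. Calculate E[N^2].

E[N^2] = Σ n^2·P(N=n)
 = 1·1/21 + 4·2/21 + 9·1/7 + 16·4/21 + 25·5/21 + 36·2/7
 = 1/21 + 8/21 + 9/7 + 64/21 + 125/21 + 72/7
 = 21

21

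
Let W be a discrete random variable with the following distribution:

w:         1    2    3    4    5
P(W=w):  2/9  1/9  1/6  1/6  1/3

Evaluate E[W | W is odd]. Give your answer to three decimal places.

3.308

P(W is odd) = 2/9 + 1/6 + 1/3 = 13/18.
E[W | W is odd] = [1·2/9 + 3·1/6 + 5·1/3] / (13/18)
 = 43/18 / (13/18)
 = 43/13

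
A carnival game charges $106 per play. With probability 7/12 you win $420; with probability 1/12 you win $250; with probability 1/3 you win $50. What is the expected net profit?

176.5

E[payout] = 420·7/12 + 250·1/12 + 50·1/3
 = 245 + 125/6 + 50/3
 = 565/2
Net = 565/2 - 106 = 353/2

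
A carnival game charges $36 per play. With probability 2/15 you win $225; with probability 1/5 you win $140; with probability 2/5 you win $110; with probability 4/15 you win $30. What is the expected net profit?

74

E[payout] = 225·2/15 + 140·1/5 + 110·2/5 + 30·4/15
 = 30 + 28 + 44 + 8
 = 110
Net = 110 - 36 = 74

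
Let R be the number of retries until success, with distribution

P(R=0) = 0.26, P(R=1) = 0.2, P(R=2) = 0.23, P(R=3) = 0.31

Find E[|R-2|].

E[|R-2|] = Σ |r-2|·P(R=r)
 = 2·0.26 + 1·0.2 + 0·0.23 + 1·0.31
 = 0.52 + 0.2 + 0 + 0.31
 = 1.03

1.03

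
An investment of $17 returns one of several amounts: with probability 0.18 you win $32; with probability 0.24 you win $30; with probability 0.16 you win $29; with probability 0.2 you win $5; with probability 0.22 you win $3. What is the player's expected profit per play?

2.26

E[payout] = 32·0.18 + 30·0.24 + 29·0.16 + 5·0.2 + 3·0.22
 = 5.76 + 7.2 + 4.64 + 1 + 0.66
 = 19.26
Net = 19.26 - 17 = 2.26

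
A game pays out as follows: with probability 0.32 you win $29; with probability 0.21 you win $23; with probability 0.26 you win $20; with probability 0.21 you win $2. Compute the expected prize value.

E[payout] = 29·0.32 + 23·0.21 + 20·0.26 + 2·0.21
 = 9.28 + 4.83 + 5.2 + 0.42
 = 19.73

19.73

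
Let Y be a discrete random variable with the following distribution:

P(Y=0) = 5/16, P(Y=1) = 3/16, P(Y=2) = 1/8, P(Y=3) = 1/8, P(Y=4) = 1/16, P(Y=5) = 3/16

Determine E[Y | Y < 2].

P(Y < 2) = 5/16 + 3/16 = 1/2.
E[Y | Y < 2] = [0·5/16 + 1·3/16] / (1/2)
 = 3/16 / (1/2)
 = 3/8

0.375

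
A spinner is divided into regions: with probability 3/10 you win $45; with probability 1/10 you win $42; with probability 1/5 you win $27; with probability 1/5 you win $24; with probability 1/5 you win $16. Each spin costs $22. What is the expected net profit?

E[payout] = 45·3/10 + 42·1/10 + 27·1/5 + 24·1/5 + 16·1/5
 = 27/2 + 21/5 + 27/5 + 24/5 + 16/5
 = 311/10
Net = 311/10 - 22 = 91/10

9.1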